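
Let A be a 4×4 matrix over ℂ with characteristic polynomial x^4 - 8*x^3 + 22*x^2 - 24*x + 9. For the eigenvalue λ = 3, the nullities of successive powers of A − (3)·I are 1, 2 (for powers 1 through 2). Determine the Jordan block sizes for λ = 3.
Block sizes for λ = 3: [2]

From the dimensions of kernels of powers, the number of Jordan blocks of size at least j is d_j − d_{j−1} where d_j = dim ker(N^j) (with d_0 = 0). Computing the differences gives [1, 1].
The number of blocks of size exactly k is (#blocks of size ≥ k) − (#blocks of size ≥ k + 1), so the partition is: 1 block(s) of size 2.
In nonincreasing order the block sizes are [2].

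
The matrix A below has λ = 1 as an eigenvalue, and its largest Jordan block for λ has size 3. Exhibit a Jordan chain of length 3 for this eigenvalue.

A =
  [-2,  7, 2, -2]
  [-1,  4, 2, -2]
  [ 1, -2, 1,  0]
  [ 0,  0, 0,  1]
A Jordan chain for λ = 1 of length 3:
v_1 = (4, 2, -1, 0)ᵀ
v_2 = (-3, -1, 1, 0)ᵀ
v_3 = (1, 0, 0, 0)ᵀ

Let N = A − (1)·I. We want v_3 with N^3 v_3 = 0 but N^2 v_3 ≠ 0; then v_{j-1} := N · v_j for j = 3, …, 2.

Pick v_3 = (1, 0, 0, 0)ᵀ.
Then v_2 = N · v_3 = (-3, -1, 1, 0)ᵀ.
Then v_1 = N · v_2 = (4, 2, -1, 0)ᵀ.

Sanity check: (A − (1)·I) v_1 = (0, 0, 0, 0)ᵀ = 0. ✓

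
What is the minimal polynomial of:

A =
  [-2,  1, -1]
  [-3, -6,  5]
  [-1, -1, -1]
x^3 + 9*x^2 + 27*x + 27

The characteristic polynomial is χ_A(x) = (x + 3)^3, so the eigenvalues are known. The minimal polynomial is
  m_A(x) = Π_λ (x − λ)^{k_λ}
where k_λ is the size of the *largest* Jordan block for λ (equivalently, the smallest k with (A − λI)^k v = 0 for every generalised eigenvector v of λ).

  λ = -3: largest Jordan block has size 3, contributing (x + 3)^3

So m_A(x) = (x + 3)^3 = x^3 + 9*x^2 + 27*x + 27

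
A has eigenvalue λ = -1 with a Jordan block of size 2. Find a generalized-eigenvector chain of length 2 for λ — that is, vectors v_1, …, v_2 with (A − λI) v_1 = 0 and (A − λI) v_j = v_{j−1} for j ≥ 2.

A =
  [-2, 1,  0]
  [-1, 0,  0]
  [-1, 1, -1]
A Jordan chain for λ = -1 of length 2:
v_1 = (-1, -1, -1)ᵀ
v_2 = (1, 0, 0)ᵀ

Let N = A − (-1)·I. We want v_2 with N^2 v_2 = 0 but N^1 v_2 ≠ 0; then v_{j-1} := N · v_j for j = 2, …, 2.

Pick v_2 = (1, 0, 0)ᵀ.
Then v_1 = N · v_2 = (-1, -1, -1)ᵀ.

Sanity check: (A − (-1)·I) v_1 = (0, 0, 0)ᵀ = 0. ✓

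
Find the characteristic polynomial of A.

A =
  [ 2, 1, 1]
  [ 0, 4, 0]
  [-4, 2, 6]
x^3 - 12*x^2 + 48*x - 64

Expanding det(x·I − A) (e.g. by cofactor expansion or by noting that A is similar to its Jordan form J, which has the same characteristic polynomial as A) gives
  χ_A(x) = x^3 - 12*x^2 + 48*x - 64
which factors as (x - 4)^3. The eigenvalues (with algebraic multiplicities) are λ = 4 with multiplicity 3.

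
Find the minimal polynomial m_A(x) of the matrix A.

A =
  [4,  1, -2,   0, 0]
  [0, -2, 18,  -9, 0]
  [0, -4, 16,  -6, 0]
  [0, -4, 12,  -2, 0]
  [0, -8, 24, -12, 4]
x^3 - 12*x^2 + 48*x - 64

The characteristic polynomial is χ_A(x) = (x - 4)^5, so the eigenvalues are known. The minimal polynomial is
  m_A(x) = Π_λ (x − λ)^{k_λ}
where k_λ is the size of the *largest* Jordan block for λ (equivalently, the smallest k with (A − λI)^k v = 0 for every generalised eigenvector v of λ).

  λ = 4: largest Jordan block has size 3, contributing (x − 4)^3

So m_A(x) = (x - 4)^3 = x^3 - 12*x^2 + 48*x - 64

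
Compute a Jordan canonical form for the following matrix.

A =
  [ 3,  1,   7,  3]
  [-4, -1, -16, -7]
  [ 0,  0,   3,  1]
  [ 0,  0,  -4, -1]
J_2(1) ⊕ J_2(1)

The characteristic polynomial is
  det(x·I − A) = x^4 - 4*x^3 + 6*x^2 - 4*x + 1 = (x - 1)^4

Eigenvalues and multiplicities (the geometric multiplicity of λ is n − rank(A − λI), which equals the number of Jordan blocks for λ):
  λ = 1: algebraic multiplicity = 4, geometric multiplicity = 2

Determining the block sizes for each eigenvalue:
  λ = 1: with am = 4 and gm = 2, the partition is not yet determined (e.g. several partitions of 4 into 2 parts exist). Let N = A − (1)·I. Computing rank(N^1) = 2, rank(N^2) = 0; the number of blocks of size ≥ j is rank(N^{j−1}) − rank(N^j), giving [2, 2]. So we have 2 block(s) of size 2 → block sizes [2, 2]

Assembling the blocks gives a Jordan form
J =
  [1, 1, 0, 0]
  [0, 1, 0, 0]
  [0, 0, 1, 1]
  [0, 0, 0, 1]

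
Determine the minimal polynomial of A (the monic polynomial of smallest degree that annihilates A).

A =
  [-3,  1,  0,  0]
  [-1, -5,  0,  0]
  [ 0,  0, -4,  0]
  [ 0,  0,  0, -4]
x^2 + 8*x + 16

The characteristic polynomial is χ_A(x) = (x + 4)^4, so the eigenvalues are known. The minimal polynomial is
  m_A(x) = Π_λ (x − λ)^{k_λ}
where k_λ is the size of the *largest* Jordan block for λ (equivalently, the smallest k with (A − λI)^k v = 0 for every generalised eigenvector v of λ).

  λ = -4: largest Jordan block has size 2, contributing (x + 4)^2

So m_A(x) = (x + 4)^2 = x^2 + 8*x + 16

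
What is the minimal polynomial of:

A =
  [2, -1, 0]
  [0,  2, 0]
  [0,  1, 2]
x^2 - 4*x + 4

The characteristic polynomial is χ_A(x) = (x - 2)^3, so the eigenvalues are known. The minimal polynomial is
  m_A(x) = Π_λ (x − λ)^{k_λ}
where k_λ is the size of the *largest* Jordan block for λ (equivalently, the smallest k with (A − λI)^k v = 0 for every generalised eigenvector v of λ).

  λ = 2: largest Jordan block has size 2, contributing (x − 2)^2

So m_A(x) = (x - 2)^2 = x^2 - 4*x + 4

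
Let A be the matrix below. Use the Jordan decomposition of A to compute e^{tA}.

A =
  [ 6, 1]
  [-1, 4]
e^{tA} =
  [t*exp(5*t) + exp(5*t), t*exp(5*t)]
  [-t*exp(5*t), -t*exp(5*t) + exp(5*t)]

Strategy: write A = P · J · P⁻¹ where J is a Jordan canonical form, so e^{tA} = P · e^{tJ} · P⁻¹, and e^{tJ} can be computed block-by-block.

A has Jordan form
J =
  [5, 1]
  [0, 5]
(up to reordering of blocks).

Per-block formulas:
  For a 2×2 Jordan block J_2(5): exp(t · J_2(5)) = e^(5t)·(I + t·N), where N is the 2×2 nilpotent shift.

After assembling e^{tJ} and conjugating by P, we get:

e^{tA} =
  [t*exp(5*t) + exp(5*t), t*exp(5*t)]
  [-t*exp(5*t), -t*exp(5*t) + exp(5*t)]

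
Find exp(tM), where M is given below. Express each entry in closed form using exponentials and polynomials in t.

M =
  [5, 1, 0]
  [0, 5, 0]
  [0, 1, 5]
e^{tM} =
  [exp(5*t), t*exp(5*t), 0]
  [0, exp(5*t), 0]
  [0, t*exp(5*t), exp(5*t)]

Strategy: write M = P · J · P⁻¹ where J is a Jordan canonical form, so e^{tM} = P · e^{tJ} · P⁻¹, and e^{tJ} can be computed block-by-block.

M has Jordan form
J =
  [5, 1, 0]
  [0, 5, 0]
  [0, 0, 5]
(up to reordering of blocks).

Per-block formulas:
  For a 2×2 Jordan block J_2(5): exp(t · J_2(5)) = e^(5t)·(I + t·N), where N is the 2×2 nilpotent shift.
  For a 1×1 block at λ = 5: exp(t · [5]) = [e^(5t)].

After assembling e^{tJ} and conjugating by P, we get:

e^{tM} =
  [exp(5*t), t*exp(5*t), 0]
  [0, exp(5*t), 0]
  [0, t*exp(5*t), exp(5*t)]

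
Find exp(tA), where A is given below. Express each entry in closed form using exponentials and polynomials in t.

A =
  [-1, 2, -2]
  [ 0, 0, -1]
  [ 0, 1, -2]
e^{tA} =
  [exp(-t), 2*t*exp(-t), -2*t*exp(-t)]
  [0, t*exp(-t) + exp(-t), -t*exp(-t)]
  [0, t*exp(-t), -t*exp(-t) + exp(-t)]

Strategy: write A = P · J · P⁻¹ where J is a Jordan canonical form, so e^{tA} = P · e^{tJ} · P⁻¹, and e^{tJ} can be computed block-by-block.

A has Jordan form
J =
  [-1,  1,  0]
  [ 0, -1,  0]
  [ 0,  0, -1]
(up to reordering of blocks).

Per-block formulas:
  For a 1×1 block at λ = -1: exp(t · [-1]) = [e^(-1t)].
  For a 2×2 Jordan block J_2(-1): exp(t · J_2(-1)) = e^(-1t)·(I + t·N), where N is the 2×2 nilpotent shift.

After assembling e^{tJ} and conjugating by P, we get:

e^{tA} =
  [exp(-t), 2*t*exp(-t), -2*t*exp(-t)]
  [0, t*exp(-t) + exp(-t), -t*exp(-t)]
  [0, t*exp(-t), -t*exp(-t) + exp(-t)]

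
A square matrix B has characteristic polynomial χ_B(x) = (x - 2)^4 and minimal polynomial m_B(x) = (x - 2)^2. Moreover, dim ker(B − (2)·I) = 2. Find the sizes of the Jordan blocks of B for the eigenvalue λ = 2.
Block sizes for λ = 2: [2, 2]

Step 1 — from the characteristic polynomial, algebraic multiplicity of λ = 2 is 4. From dim ker(B − (2)·I) = 2, there are exactly 2 Jordan blocks for λ = 2.
Step 2 — from the minimal polynomial, the factor (x − 2)^2 tells us the largest block for λ = 2 has size 2.
Step 3 — with total size 4, 2 blocks, and largest block 2, the block sizes (in nonincreasing order) are [2, 2].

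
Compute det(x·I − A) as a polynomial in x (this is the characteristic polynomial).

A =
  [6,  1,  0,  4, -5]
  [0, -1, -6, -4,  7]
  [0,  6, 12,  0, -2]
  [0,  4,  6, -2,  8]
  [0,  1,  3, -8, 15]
x^5 - 30*x^4 + 360*x^3 - 2160*x^2 + 6480*x - 7776

Expanding det(x·I − A) (e.g. by cofactor expansion or by noting that A is similar to its Jordan form J, which has the same characteristic polynomial as A) gives
  χ_A(x) = x^5 - 30*x^4 + 360*x^3 - 2160*x^2 + 6480*x - 7776
which factors as (x - 6)^5. The eigenvalues (with algebraic multiplicities) are λ = 6 with multiplicity 5.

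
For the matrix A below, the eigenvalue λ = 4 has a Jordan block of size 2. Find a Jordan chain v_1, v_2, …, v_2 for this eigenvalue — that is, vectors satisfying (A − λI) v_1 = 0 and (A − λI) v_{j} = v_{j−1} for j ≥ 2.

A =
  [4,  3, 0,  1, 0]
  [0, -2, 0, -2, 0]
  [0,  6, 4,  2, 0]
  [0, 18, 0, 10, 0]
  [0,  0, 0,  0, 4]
A Jordan chain for λ = 4 of length 2:
v_1 = (3, -6, 6, 18, 0)ᵀ
v_2 = (0, 1, 0, 0, 0)ᵀ

Let N = A − (4)·I. We want v_2 with N^2 v_2 = 0 but N^1 v_2 ≠ 0; then v_{j-1} := N · v_j for j = 2, …, 2.

Pick v_2 = (0, 1, 0, 0, 0)ᵀ.
Then v_1 = N · v_2 = (3, -6, 6, 18, 0)ᵀ.

Sanity check: (A − (4)·I) v_1 = (0, 0, 0, 0, 0)ᵀ = 0. ✓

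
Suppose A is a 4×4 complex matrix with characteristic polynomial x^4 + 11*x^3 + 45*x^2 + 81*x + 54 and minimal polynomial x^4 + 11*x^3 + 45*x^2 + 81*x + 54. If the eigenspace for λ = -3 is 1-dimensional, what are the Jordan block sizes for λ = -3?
Block sizes for λ = -3: [3]

Step 1 — from the characteristic polynomial, algebraic multiplicity of λ = -3 is 3. From dim ker(A − (-3)·I) = 1, there are exactly 1 Jordan blocks for λ = -3.
Step 2 — from the minimal polynomial, the factor (x + 3)^3 tells us the largest block for λ = -3 has size 3.
Step 3 — with total size 3, 1 blocks, and largest block 3, the block sizes (in nonincreasing order) are [3].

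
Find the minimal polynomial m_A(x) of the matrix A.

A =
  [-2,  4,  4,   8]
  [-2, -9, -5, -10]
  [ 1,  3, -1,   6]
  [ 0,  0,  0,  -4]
x^3 + 12*x^2 + 48*x + 64

The characteristic polynomial is χ_A(x) = (x + 4)^4, so the eigenvalues are known. The minimal polynomial is
  m_A(x) = Π_λ (x − λ)^{k_λ}
where k_λ is the size of the *largest* Jordan block for λ (equivalently, the smallest k with (A − λI)^k v = 0 for every generalised eigenvector v of λ).

  λ = -4: largest Jordan block has size 3, contributing (x + 4)^3

So m_A(x) = (x + 4)^3 = x^3 + 12*x^2 + 48*x + 64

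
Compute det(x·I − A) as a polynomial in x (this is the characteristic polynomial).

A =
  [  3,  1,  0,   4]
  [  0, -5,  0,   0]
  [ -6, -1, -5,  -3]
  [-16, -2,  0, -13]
x^4 + 20*x^3 + 150*x^2 + 500*x + 625

Expanding det(x·I − A) (e.g. by cofactor expansion or by noting that A is similar to its Jordan form J, which has the same characteristic polynomial as A) gives
  χ_A(x) = x^4 + 20*x^3 + 150*x^2 + 500*x + 625
which factors as (x + 5)^4. The eigenvalues (with algebraic multiplicities) are λ = -5 with multiplicity 4.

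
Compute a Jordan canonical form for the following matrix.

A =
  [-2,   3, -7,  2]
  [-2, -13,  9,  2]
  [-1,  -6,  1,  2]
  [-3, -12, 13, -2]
J_3(-4) ⊕ J_1(-4)

The characteristic polynomial is
  det(x·I − A) = x^4 + 16*x^3 + 96*x^2 + 256*x + 256 = (x + 4)^4

Eigenvalues and multiplicities (the geometric multiplicity of λ is n − rank(A − λI), which equals the number of Jordan blocks for λ):
  λ = -4: algebraic multiplicity = 4, geometric multiplicity = 2

Determining the block sizes for each eigenvalue:
  λ = -4: with am = 4 and gm = 2, the partition is not yet determined (e.g. several partitions of 4 into 2 parts exist). Let N = A − (-4)·I. Computing rank(N^1) = 2, rank(N^2) = 1, rank(N^3) = 0; the number of blocks of size ≥ j is rank(N^{j−1}) − rank(N^j), giving [2, 1, 1]. So we have 1 block(s) of size 3, 1 block(s) of size 1 → block sizes [3, 1]

Assembling the blocks gives a Jordan form
J =
  [-4,  1,  0,  0]
  [ 0, -4,  1,  0]
  [ 0,  0, -4,  0]
  [ 0,  0,  0, -4]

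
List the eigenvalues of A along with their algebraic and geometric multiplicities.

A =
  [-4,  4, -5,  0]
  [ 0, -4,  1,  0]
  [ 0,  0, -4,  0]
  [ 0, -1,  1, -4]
λ = -4: alg = 4, geom = 2

Step 1 — factor the characteristic polynomial to read off the algebraic multiplicities:
  χ_A(x) = (x + 4)^4

Step 2 — compute geometric multiplicities via the rank-nullity identity g(λ) = n − rank(A − λI):
  rank(A − (-4)·I) = 2, so dim ker(A − (-4)·I) = n − 2 = 2

Summary:
  λ = -4: algebraic multiplicity = 4, geometric multiplicity = 2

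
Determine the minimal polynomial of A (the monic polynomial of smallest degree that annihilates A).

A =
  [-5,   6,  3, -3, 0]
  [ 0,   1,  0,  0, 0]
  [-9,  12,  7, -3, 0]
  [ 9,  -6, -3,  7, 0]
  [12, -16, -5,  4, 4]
x^3 - 9*x^2 + 24*x - 16

The characteristic polynomial is χ_A(x) = (x - 4)^3*(x - 1)^2, so the eigenvalues are known. The minimal polynomial is
  m_A(x) = Π_λ (x − λ)^{k_λ}
where k_λ is the size of the *largest* Jordan block for λ (equivalently, the smallest k with (A − λI)^k v = 0 for every generalised eigenvector v of λ).

  λ = 1: largest Jordan block has size 1, contributing (x − 1)
  λ = 4: largest Jordan block has size 2, contributing (x − 4)^2

So m_A(x) = (x - 4)^2*(x - 1) = x^3 - 9*x^2 + 24*x - 16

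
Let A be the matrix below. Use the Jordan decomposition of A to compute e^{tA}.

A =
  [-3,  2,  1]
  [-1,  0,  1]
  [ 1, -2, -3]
e^{tA} =
  [-t*exp(-2*t) + exp(-2*t), 2*t*exp(-2*t), t*exp(-2*t)]
  [-t*exp(-2*t), 2*t*exp(-2*t) + exp(-2*t), t*exp(-2*t)]
  [t*exp(-2*t), -2*t*exp(-2*t), -t*exp(-2*t) + exp(-2*t)]

Strategy: write A = P · J · P⁻¹ where J is a Jordan canonical form, so e^{tA} = P · e^{tJ} · P⁻¹, and e^{tJ} can be computed block-by-block.

A has Jordan form
J =
  [-2,  1,  0]
  [ 0, -2,  0]
  [ 0,  0, -2]
(up to reordering of blocks).

Per-block formulas:
  For a 1×1 block at λ = -2: exp(t · [-2]) = [e^(-2t)].
  For a 2×2 Jordan block J_2(-2): exp(t · J_2(-2)) = e^(-2t)·(I + t·N), where N is the 2×2 nilpotent shift.

After assembling e^{tJ} and conjugating by P, we get:

e^{tA} =
  [-t*exp(-2*t) + exp(-2*t), 2*t*exp(-2*t), t*exp(-2*t)]
  [-t*exp(-2*t), 2*t*exp(-2*t) + exp(-2*t), t*exp(-2*t)]
  [t*exp(-2*t), -2*t*exp(-2*t), -t*exp(-2*t) + exp(-2*t)]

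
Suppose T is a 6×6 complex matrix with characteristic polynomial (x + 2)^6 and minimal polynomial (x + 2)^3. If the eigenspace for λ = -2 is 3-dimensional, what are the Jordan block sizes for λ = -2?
Block sizes for λ = -2: [3, 2, 1]

Step 1 — from the characteristic polynomial, algebraic multiplicity of λ = -2 is 6. From dim ker(T − (-2)·I) = 3, there are exactly 3 Jordan blocks for λ = -2.
Step 2 — from the minimal polynomial, the factor (x + 2)^3 tells us the largest block for λ = -2 has size 3.
Step 3 — with total size 6, 3 blocks, and largest block 3, the block sizes (in nonincreasing order) are [3, 2, 1].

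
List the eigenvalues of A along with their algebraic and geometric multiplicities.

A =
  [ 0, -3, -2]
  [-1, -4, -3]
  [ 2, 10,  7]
λ = 1: alg = 3, geom = 1

Step 1 — factor the characteristic polynomial to read off the algebraic multiplicities:
  χ_A(x) = (x - 1)^3

Step 2 — compute geometric multiplicities via the rank-nullity identity g(λ) = n − rank(A − λI):
  rank(A − (1)·I) = 2, so dim ker(A − (1)·I) = n − 2 = 1

Summary:
  λ = 1: algebraic multiplicity = 3, geometric multiplicity = 1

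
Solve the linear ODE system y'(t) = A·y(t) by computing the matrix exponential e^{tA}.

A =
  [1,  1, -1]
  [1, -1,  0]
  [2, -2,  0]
e^{tA} =
  [t + 1, t^2 + t, -t^2/2 - t]
  [t, t^2 - t + 1, -t^2/2]
  [2*t, 2*t^2 - 2*t, 1 - t^2]

Strategy: write A = P · J · P⁻¹ where J is a Jordan canonical form, so e^{tA} = P · e^{tJ} · P⁻¹, and e^{tJ} can be computed block-by-block.

A has Jordan form
J =
  [0, 1, 0]
  [0, 0, 1]
  [0, 0, 0]
(up to reordering of blocks).

Per-block formulas:
  For a 3×3 Jordan block J_3(0): exp(t · J_3(0)) = e^(0t)·(I + t·N + (t^2/2)·N^2), where N is the 3×3 nilpotent shift.

After assembling e^{tJ} and conjugating by P, we get:

e^{tA} =
  [t + 1, t^2 + t, -t^2/2 - t]
  [t, t^2 - t + 1, -t^2/2]
  [2*t, 2*t^2 - 2*t, 1 - t^2]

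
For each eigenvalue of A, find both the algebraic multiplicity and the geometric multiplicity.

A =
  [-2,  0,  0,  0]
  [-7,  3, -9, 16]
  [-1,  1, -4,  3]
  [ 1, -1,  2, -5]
λ = -2: alg = 4, geom = 2

Step 1 — factor the characteristic polynomial to read off the algebraic multiplicities:
  χ_A(x) = (x + 2)^4

Step 2 — compute geometric multiplicities via the rank-nullity identity g(λ) = n − rank(A − λI):
  rank(A − (-2)·I) = 2, so dim ker(A − (-2)·I) = n − 2 = 2

Summary:
  λ = -2: algebraic multiplicity = 4, geometric multiplicity = 2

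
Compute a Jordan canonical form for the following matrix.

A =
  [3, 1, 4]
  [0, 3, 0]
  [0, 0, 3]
J_2(3) ⊕ J_1(3)

The characteristic polynomial is
  det(x·I − A) = x^3 - 9*x^2 + 27*x - 27 = (x - 3)^3

Eigenvalues and multiplicities (the geometric multiplicity of λ is n − rank(A − λI), which equals the number of Jordan blocks for λ):
  λ = 3: algebraic multiplicity = 3, geometric multiplicity = 2

Determining the block sizes for each eigenvalue:
  λ = 3: 2 blocks summing to 3 forces exactly one block of size 2 and the rest size 1 → block sizes [2, 1]

Assembling the blocks gives a Jordan form
J =
  [3, 1, 0]
  [0, 3, 0]
  [0, 0, 3]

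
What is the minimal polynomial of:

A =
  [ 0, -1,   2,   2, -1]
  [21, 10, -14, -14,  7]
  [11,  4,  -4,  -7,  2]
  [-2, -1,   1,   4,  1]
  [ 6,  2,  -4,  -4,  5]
x^2 - 6*x + 9

The characteristic polynomial is χ_A(x) = (x - 3)^5, so the eigenvalues are known. The minimal polynomial is
  m_A(x) = Π_λ (x − λ)^{k_λ}
where k_λ is the size of the *largest* Jordan block for λ (equivalently, the smallest k with (A − λI)^k v = 0 for every generalised eigenvector v of λ).

  λ = 3: largest Jordan block has size 2, contributing (x − 3)^2

So m_A(x) = (x - 3)^2 = x^2 - 6*x + 9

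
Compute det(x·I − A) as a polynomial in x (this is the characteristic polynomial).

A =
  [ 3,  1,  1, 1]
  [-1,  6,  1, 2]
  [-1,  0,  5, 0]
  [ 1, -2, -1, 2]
x^4 - 16*x^3 + 96*x^2 - 256*x + 256

Expanding det(x·I − A) (e.g. by cofactor expansion or by noting that A is similar to its Jordan form J, which has the same characteristic polynomial as A) gives
  χ_A(x) = x^4 - 16*x^3 + 96*x^2 - 256*x + 256
which factors as (x - 4)^4. The eigenvalues (with algebraic multiplicities) are λ = 4 with multiplicity 4.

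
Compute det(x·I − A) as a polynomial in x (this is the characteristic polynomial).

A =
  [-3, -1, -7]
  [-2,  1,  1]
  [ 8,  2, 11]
x^3 - 9*x^2 + 27*x - 27

Expanding det(x·I − A) (e.g. by cofactor expansion or by noting that A is similar to its Jordan form J, which has the same characteristic polynomial as A) gives
  χ_A(x) = x^3 - 9*x^2 + 27*x - 27
which factors as (x - 3)^3. The eigenvalues (with algebraic multiplicities) are λ = 3 with multiplicity 3.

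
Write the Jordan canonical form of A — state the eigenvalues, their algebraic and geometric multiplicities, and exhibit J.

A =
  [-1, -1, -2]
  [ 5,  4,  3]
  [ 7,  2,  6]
J_3(3)

The characteristic polynomial is
  det(x·I − A) = x^3 - 9*x^2 + 27*x - 27 = (x - 3)^3

Eigenvalues and multiplicities (the geometric multiplicity of λ is n − rank(A − λI), which equals the number of Jordan blocks for λ):
  λ = 3: algebraic multiplicity = 3, geometric multiplicity = 1

Determining the block sizes for each eigenvalue:
  λ = 3: one block (gm = 1), so the single block has size am = 3 → block sizes [3]

Assembling the blocks gives a Jordan form
J =
  [3, 1, 0]
  [0, 3, 1]
  [0, 0, 3]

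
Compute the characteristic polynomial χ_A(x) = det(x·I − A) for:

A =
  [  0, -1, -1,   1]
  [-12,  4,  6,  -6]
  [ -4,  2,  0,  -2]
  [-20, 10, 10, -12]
x^4 + 8*x^3 + 24*x^2 + 32*x + 16

Expanding det(x·I − A) (e.g. by cofactor expansion or by noting that A is similar to its Jordan form J, which has the same characteristic polynomial as A) gives
  χ_A(x) = x^4 + 8*x^3 + 24*x^2 + 32*x + 16
which factors as (x + 2)^4. The eigenvalues (with algebraic multiplicities) are λ = -2 with multiplicity 4.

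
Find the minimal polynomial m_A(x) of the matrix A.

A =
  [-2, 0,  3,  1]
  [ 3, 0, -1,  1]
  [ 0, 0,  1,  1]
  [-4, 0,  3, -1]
x^4 + 2*x^3

The characteristic polynomial is χ_A(x) = x^3*(x + 2), so the eigenvalues are known. The minimal polynomial is
  m_A(x) = Π_λ (x − λ)^{k_λ}
where k_λ is the size of the *largest* Jordan block for λ (equivalently, the smallest k with (A − λI)^k v = 0 for every generalised eigenvector v of λ).

  λ = -2: largest Jordan block has size 1, contributing (x + 2)
  λ = 0: largest Jordan block has size 3, contributing (x − 0)^3

So m_A(x) = x^3*(x + 2) = x^4 + 2*x^3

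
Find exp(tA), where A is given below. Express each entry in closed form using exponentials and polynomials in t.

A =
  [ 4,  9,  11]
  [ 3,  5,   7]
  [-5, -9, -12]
e^{tA} =
  [-3*t^2*exp(-t)/2 + 5*t*exp(-t) + exp(-t), 9*t*exp(-t), -3*t^2*exp(-t)/2 + 11*t*exp(-t)]
  [-t^2*exp(-t) + 3*t*exp(-t), 6*t*exp(-t) + exp(-t), -t^2*exp(-t) + 7*t*exp(-t)]
  [3*t^2*exp(-t)/2 - 5*t*exp(-t), -9*t*exp(-t), 3*t^2*exp(-t)/2 - 11*t*exp(-t) + exp(-t)]

Strategy: write A = P · J · P⁻¹ where J is a Jordan canonical form, so e^{tA} = P · e^{tJ} · P⁻¹, and e^{tJ} can be computed block-by-block.

A has Jordan form
J =
  [-1,  1,  0]
  [ 0, -1,  1]
  [ 0,  0, -1]
(up to reordering of blocks).

Per-block formulas:
  For a 3×3 Jordan block J_3(-1): exp(t · J_3(-1)) = e^(-1t)·(I + t·N + (t^2/2)·N^2), where N is the 3×3 nilpotent shift.

After assembling e^{tJ} and conjugating by P, we get:

e^{tA} =
  [-3*t^2*exp(-t)/2 + 5*t*exp(-t) + exp(-t), 9*t*exp(-t), -3*t^2*exp(-t)/2 + 11*t*exp(-t)]
  [-t^2*exp(-t) + 3*t*exp(-t), 6*t*exp(-t) + exp(-t), -t^2*exp(-t) + 7*t*exp(-t)]
  [3*t^2*exp(-t)/2 - 5*t*exp(-t), -9*t*exp(-t), 3*t^2*exp(-t)/2 - 11*t*exp(-t) + exp(-t)]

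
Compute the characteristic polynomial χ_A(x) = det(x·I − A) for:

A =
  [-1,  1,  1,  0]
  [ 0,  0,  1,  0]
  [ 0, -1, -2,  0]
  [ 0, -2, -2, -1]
x^4 + 4*x^3 + 6*x^2 + 4*x + 1

Expanding det(x·I − A) (e.g. by cofactor expansion or by noting that A is similar to its Jordan form J, which has the same characteristic polynomial as A) gives
  χ_A(x) = x^4 + 4*x^3 + 6*x^2 + 4*x + 1
which factors as (x + 1)^4. The eigenvalues (with algebraic multiplicities) are λ = -1 with multiplicity 4.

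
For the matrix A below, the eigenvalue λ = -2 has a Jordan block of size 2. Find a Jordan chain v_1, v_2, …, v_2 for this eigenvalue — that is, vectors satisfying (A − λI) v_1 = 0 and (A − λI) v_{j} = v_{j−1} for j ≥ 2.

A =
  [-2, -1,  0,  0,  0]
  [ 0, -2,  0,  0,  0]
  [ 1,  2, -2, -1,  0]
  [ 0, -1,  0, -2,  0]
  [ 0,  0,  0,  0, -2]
A Jordan chain for λ = -2 of length 2:
v_1 = (0, 0, 1, 0, 0)ᵀ
v_2 = (1, 0, 0, 0, 0)ᵀ

Let N = A − (-2)·I. We want v_2 with N^2 v_2 = 0 but N^1 v_2 ≠ 0; then v_{j-1} := N · v_j for j = 2, …, 2.

Pick v_2 = (1, 0, 0, 0, 0)ᵀ.
Then v_1 = N · v_2 = (0, 0, 1, 0, 0)ᵀ.

Sanity check: (A − (-2)·I) v_1 = (0, 0, 0, 0, 0)ᵀ = 0. ✓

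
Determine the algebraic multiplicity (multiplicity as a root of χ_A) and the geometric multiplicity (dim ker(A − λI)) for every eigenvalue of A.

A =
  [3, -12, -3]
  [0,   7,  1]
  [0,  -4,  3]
λ = 3: alg = 1, geom = 1; λ = 5: alg = 2, geom = 1

Step 1 — factor the characteristic polynomial to read off the algebraic multiplicities:
  χ_A(x) = (x - 5)^2*(x - 3)

Step 2 — compute geometric multiplicities via the rank-nullity identity g(λ) = n − rank(A − λI):
  rank(A − (3)·I) = 2, so dim ker(A − (3)·I) = n − 2 = 1
  rank(A − (5)·I) = 2, so dim ker(A − (5)·I) = n − 2 = 1

Summary:
  λ = 3: algebraic multiplicity = 1, geometric multiplicity = 1
  λ = 5: algebraic multiplicity = 2, geometric multiplicity = 1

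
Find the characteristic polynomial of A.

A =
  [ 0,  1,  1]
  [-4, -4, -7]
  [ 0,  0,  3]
x^3 + x^2 - 8*x - 12

Expanding det(x·I − A) (e.g. by cofactor expansion or by noting that A is similar to its Jordan form J, which has the same characteristic polynomial as A) gives
  χ_A(x) = x^3 + x^2 - 8*x - 12
which factors as (x - 3)*(x + 2)^2. The eigenvalues (with algebraic multiplicities) are λ = -2 with multiplicity 2, λ = 3 with multiplicity 1.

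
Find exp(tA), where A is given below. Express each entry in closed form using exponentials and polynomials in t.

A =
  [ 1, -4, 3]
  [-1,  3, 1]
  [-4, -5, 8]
e^{tA} =
  [t^2*exp(4*t)/2 - 3*t*exp(4*t) + exp(4*t), t^2*exp(4*t)/2 - 4*t*exp(4*t), -t^2*exp(4*t)/2 + 3*t*exp(4*t)]
  [-t*exp(4*t), -t*exp(4*t) + exp(4*t), t*exp(4*t)]
  [t^2*exp(4*t)/2 - 4*t*exp(4*t), t^2*exp(4*t)/2 - 5*t*exp(4*t), -t^2*exp(4*t)/2 + 4*t*exp(4*t) + exp(4*t)]

Strategy: write A = P · J · P⁻¹ where J is a Jordan canonical form, so e^{tA} = P · e^{tJ} · P⁻¹, and e^{tJ} can be computed block-by-block.

A has Jordan form
J =
  [4, 1, 0]
  [0, 4, 1]
  [0, 0, 4]
(up to reordering of blocks).

Per-block formulas:
  For a 3×3 Jordan block J_3(4): exp(t · J_3(4)) = e^(4t)·(I + t·N + (t^2/2)·N^2), where N is the 3×3 nilpotent shift.

After assembling e^{tJ} and conjugating by P, we get:

e^{tA} =
  [t^2*exp(4*t)/2 - 3*t*exp(4*t) + exp(4*t), t^2*exp(4*t)/2 - 4*t*exp(4*t), -t^2*exp(4*t)/2 + 3*t*exp(4*t)]
  [-t*exp(4*t), -t*exp(4*t) + exp(4*t), t*exp(4*t)]
  [t^2*exp(4*t)/2 - 4*t*exp(4*t), t^2*exp(4*t)/2 - 5*t*exp(4*t), -t^2*exp(4*t)/2 + 4*t*exp(4*t) + exp(4*t)]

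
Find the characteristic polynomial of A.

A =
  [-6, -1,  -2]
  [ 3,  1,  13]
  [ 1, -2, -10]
x^3 + 15*x^2 + 75*x + 125

Expanding det(x·I − A) (e.g. by cofactor expansion or by noting that A is similar to its Jordan form J, which has the same characteristic polynomial as A) gives
  χ_A(x) = x^3 + 15*x^2 + 75*x + 125
which factors as (x + 5)^3. The eigenvalues (with algebraic multiplicities) are λ = -5 with multiplicity 3.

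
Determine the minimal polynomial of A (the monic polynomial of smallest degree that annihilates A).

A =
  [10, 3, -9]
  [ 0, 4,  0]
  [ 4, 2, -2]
x^2 - 8*x + 16

The characteristic polynomial is χ_A(x) = (x - 4)^3, so the eigenvalues are known. The minimal polynomial is
  m_A(x) = Π_λ (x − λ)^{k_λ}
where k_λ is the size of the *largest* Jordan block for λ (equivalently, the smallest k with (A − λI)^k v = 0 for every generalised eigenvector v of λ).

  λ = 4: largest Jordan block has size 2, contributing (x − 4)^2

So m_A(x) = (x - 4)^2 = x^2 - 8*x + 16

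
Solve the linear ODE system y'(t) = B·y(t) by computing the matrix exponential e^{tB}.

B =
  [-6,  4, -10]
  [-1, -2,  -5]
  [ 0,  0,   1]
e^{tB} =
  [-2*t*exp(-4*t) + exp(-4*t), 4*t*exp(-4*t), -2*exp(t) + 2*exp(-4*t)]
  [-t*exp(-4*t), 2*t*exp(-4*t) + exp(-4*t), -exp(t) + exp(-4*t)]
  [0, 0, exp(t)]

Strategy: write B = P · J · P⁻¹ where J is a Jordan canonical form, so e^{tB} = P · e^{tJ} · P⁻¹, and e^{tJ} can be computed block-by-block.

B has Jordan form
J =
  [-4,  1, 0]
  [ 0, -4, 0]
  [ 0,  0, 1]
(up to reordering of blocks).

Per-block formulas:
  For a 2×2 Jordan block J_2(-4): exp(t · J_2(-4)) = e^(-4t)·(I + t·N), where N is the 2×2 nilpotent shift.
  For a 1×1 block at λ = 1: exp(t · [1]) = [e^(1t)].

After assembling e^{tJ} and conjugating by P, we get:

e^{tB} =
  [-2*t*exp(-4*t) + exp(-4*t), 4*t*exp(-4*t), -2*exp(t) + 2*exp(-4*t)]
  [-t*exp(-4*t), 2*t*exp(-4*t) + exp(-4*t), -exp(t) + exp(-4*t)]
  [0, 0, exp(t)]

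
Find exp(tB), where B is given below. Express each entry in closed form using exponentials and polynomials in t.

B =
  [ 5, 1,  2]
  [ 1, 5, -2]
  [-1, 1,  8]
e^{tB} =
  [-t*exp(6*t) + exp(6*t), t*exp(6*t), 2*t*exp(6*t)]
  [t*exp(6*t), -t*exp(6*t) + exp(6*t), -2*t*exp(6*t)]
  [-t*exp(6*t), t*exp(6*t), 2*t*exp(6*t) + exp(6*t)]

Strategy: write B = P · J · P⁻¹ where J is a Jordan canonical form, so e^{tB} = P · e^{tJ} · P⁻¹, and e^{tJ} can be computed block-by-block.

B has Jordan form
J =
  [6, 1, 0]
  [0, 6, 0]
  [0, 0, 6]
(up to reordering of blocks).

Per-block formulas:
  For a 2×2 Jordan block J_2(6): exp(t · J_2(6)) = e^(6t)·(I + t·N), where N is the 2×2 nilpotent shift.
  For a 1×1 block at λ = 6: exp(t · [6]) = [e^(6t)].

After assembling e^{tJ} and conjugating by P, we get:

e^{tB} =
  [-t*exp(6*t) + exp(6*t), t*exp(6*t), 2*t*exp(6*t)]
  [t*exp(6*t), -t*exp(6*t) + exp(6*t), -2*t*exp(6*t)]
  [-t*exp(6*t), t*exp(6*t), 2*t*exp(6*t) + exp(6*t)]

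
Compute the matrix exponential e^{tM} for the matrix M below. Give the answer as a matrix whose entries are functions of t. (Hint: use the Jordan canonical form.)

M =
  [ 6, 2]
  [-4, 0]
e^{tM} =
  [2*exp(4*t) - exp(2*t), exp(4*t) - exp(2*t)]
  [-2*exp(4*t) + 2*exp(2*t), -exp(4*t) + 2*exp(2*t)]

Strategy: write M = P · J · P⁻¹ where J is a Jordan canonical form, so e^{tM} = P · e^{tJ} · P⁻¹, and e^{tJ} can be computed block-by-block.

M has Jordan form
J =
  [2, 0]
  [0, 4]
(up to reordering of blocks).

Per-block formulas:
  For a 1×1 block at λ = 4: exp(t · [4]) = [e^(4t)].
  For a 1×1 block at λ = 2: exp(t · [2]) = [e^(2t)].

After assembling e^{tJ} and conjugating by P, we get:

e^{tM} =
  [2*exp(4*t) - exp(2*t), exp(4*t) - exp(2*t)]
  [-2*exp(4*t) + 2*exp(2*t), -exp(4*t) + 2*exp(2*t)]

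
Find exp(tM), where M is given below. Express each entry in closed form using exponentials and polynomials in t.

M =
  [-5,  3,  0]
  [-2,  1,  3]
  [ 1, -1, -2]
e^{tM} =
  [3*t^2*exp(-2*t)/2 - 3*t*exp(-2*t) + exp(-2*t), 3*t*exp(-2*t), 9*t^2*exp(-2*t)/2]
  [3*t^2*exp(-2*t)/2 - 2*t*exp(-2*t), 3*t*exp(-2*t) + exp(-2*t), 9*t^2*exp(-2*t)/2 + 3*t*exp(-2*t)]
  [-t^2*exp(-2*t)/2 + t*exp(-2*t), -t*exp(-2*t), -3*t^2*exp(-2*t)/2 + exp(-2*t)]

Strategy: write M = P · J · P⁻¹ where J is a Jordan canonical form, so e^{tM} = P · e^{tJ} · P⁻¹, and e^{tJ} can be computed block-by-block.

M has Jordan form
J =
  [-2,  1,  0]
  [ 0, -2,  1]
  [ 0,  0, -2]
(up to reordering of blocks).

Per-block formulas:
  For a 3×3 Jordan block J_3(-2): exp(t · J_3(-2)) = e^(-2t)·(I + t·N + (t^2/2)·N^2), where N is the 3×3 nilpotent shift.

After assembling e^{tJ} and conjugating by P, we get:

e^{tM} =
  [3*t^2*exp(-2*t)/2 - 3*t*exp(-2*t) + exp(-2*t), 3*t*exp(-2*t), 9*t^2*exp(-2*t)/2]
  [3*t^2*exp(-2*t)/2 - 2*t*exp(-2*t), 3*t*exp(-2*t) + exp(-2*t), 9*t^2*exp(-2*t)/2 + 3*t*exp(-2*t)]
  [-t^2*exp(-2*t)/2 + t*exp(-2*t), -t*exp(-2*t), -3*t^2*exp(-2*t)/2 + exp(-2*t)]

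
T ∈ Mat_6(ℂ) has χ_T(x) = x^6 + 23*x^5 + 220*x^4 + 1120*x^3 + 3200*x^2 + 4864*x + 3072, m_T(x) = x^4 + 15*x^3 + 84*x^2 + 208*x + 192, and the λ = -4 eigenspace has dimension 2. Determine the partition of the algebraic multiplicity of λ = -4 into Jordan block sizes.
Block sizes for λ = -4: [3, 2]

Step 1 — from the characteristic polynomial, algebraic multiplicity of λ = -4 is 5. From dim ker(T − (-4)·I) = 2, there are exactly 2 Jordan blocks for λ = -4.
Step 2 — from the minimal polynomial, the factor (x + 4)^3 tells us the largest block for λ = -4 has size 3.
Step 3 — with total size 5, 2 blocks, and largest block 3, the block sizes (in nonincreasing order) are [3, 2].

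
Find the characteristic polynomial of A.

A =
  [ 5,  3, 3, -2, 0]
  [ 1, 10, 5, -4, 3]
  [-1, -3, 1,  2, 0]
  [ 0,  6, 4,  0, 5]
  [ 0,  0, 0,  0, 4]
x^5 - 20*x^4 + 160*x^3 - 640*x^2 + 1280*x - 1024

Expanding det(x·I − A) (e.g. by cofactor expansion or by noting that A is similar to its Jordan form J, which has the same characteristic polynomial as A) gives
  χ_A(x) = x^5 - 20*x^4 + 160*x^3 - 640*x^2 + 1280*x - 1024
which factors as (x - 4)^5. The eigenvalues (with algebraic multiplicities) are λ = 4 with multiplicity 5.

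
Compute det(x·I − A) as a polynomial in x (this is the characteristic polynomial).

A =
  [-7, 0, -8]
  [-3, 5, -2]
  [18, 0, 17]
x^3 - 15*x^2 + 75*x - 125

Expanding det(x·I − A) (e.g. by cofactor expansion or by noting that A is similar to its Jordan form J, which has the same characteristic polynomial as A) gives
  χ_A(x) = x^3 - 15*x^2 + 75*x - 125
which factors as (x - 5)^3. The eigenvalues (with algebraic multiplicities) are λ = 5 with multiplicity 3.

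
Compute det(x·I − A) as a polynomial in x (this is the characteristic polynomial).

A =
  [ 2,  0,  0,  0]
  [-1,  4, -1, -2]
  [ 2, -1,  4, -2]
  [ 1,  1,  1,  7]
x^4 - 17*x^3 + 105*x^2 - 275*x + 250

Expanding det(x·I − A) (e.g. by cofactor expansion or by noting that A is similar to its Jordan form J, which has the same characteristic polynomial as A) gives
  χ_A(x) = x^4 - 17*x^3 + 105*x^2 - 275*x + 250
which factors as (x - 5)^3*(x - 2). The eigenvalues (with algebraic multiplicities) are λ = 2 with multiplicity 1, λ = 5 with multiplicity 3.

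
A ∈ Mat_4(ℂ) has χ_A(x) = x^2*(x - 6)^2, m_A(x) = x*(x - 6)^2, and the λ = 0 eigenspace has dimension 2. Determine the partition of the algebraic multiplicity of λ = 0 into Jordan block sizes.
Block sizes for λ = 0: [1, 1]

Step 1 — from the characteristic polynomial, algebraic multiplicity of λ = 0 is 2. From dim ker(A − (0)·I) = 2, there are exactly 2 Jordan blocks for λ = 0.
Step 2 — from the minimal polynomial, the factor (x − 0) tells us the largest block for λ = 0 has size 1.
Step 3 — with total size 2, 2 blocks, and largest block 1, the block sizes (in nonincreasing order) are [1, 1].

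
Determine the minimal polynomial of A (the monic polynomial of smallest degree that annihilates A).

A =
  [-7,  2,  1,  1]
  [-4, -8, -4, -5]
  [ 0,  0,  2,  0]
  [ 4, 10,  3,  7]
x^4 + 6*x^3 - 11*x^2 - 60*x + 100

The characteristic polynomial is χ_A(x) = (x - 2)^2*(x + 5)^2, so the eigenvalues are known. The minimal polynomial is
  m_A(x) = Π_λ (x − λ)^{k_λ}
where k_λ is the size of the *largest* Jordan block for λ (equivalently, the smallest k with (A − λI)^k v = 0 for every generalised eigenvector v of λ).

  λ = -5: largest Jordan block has size 2, contributing (x + 5)^2
  λ = 2: largest Jordan block has size 2, contributing (x − 2)^2

So m_A(x) = (x - 2)^2*(x + 5)^2 = x^4 + 6*x^3 - 11*x^2 - 60*x + 100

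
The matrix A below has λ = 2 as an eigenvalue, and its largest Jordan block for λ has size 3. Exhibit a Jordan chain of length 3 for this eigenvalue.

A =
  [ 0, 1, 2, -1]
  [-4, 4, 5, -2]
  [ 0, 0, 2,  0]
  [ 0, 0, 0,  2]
A Jordan chain for λ = 2 of length 3:
v_1 = (1, 2, 0, 0)ᵀ
v_2 = (2, 5, 0, 0)ᵀ
v_3 = (0, 0, 1, 0)ᵀ

Let N = A − (2)·I. We want v_3 with N^3 v_3 = 0 but N^2 v_3 ≠ 0; then v_{j-1} := N · v_j for j = 3, …, 2.

Pick v_3 = (0, 0, 1, 0)ᵀ.
Then v_2 = N · v_3 = (2, 5, 0, 0)ᵀ.
Then v_1 = N · v_2 = (1, 2, 0, 0)ᵀ.

Sanity check: (A − (2)·I) v_1 = (0, 0, 0, 0)ᵀ = 0. ✓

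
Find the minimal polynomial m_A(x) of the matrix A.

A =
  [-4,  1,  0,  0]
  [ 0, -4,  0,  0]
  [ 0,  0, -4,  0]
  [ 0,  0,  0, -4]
x^2 + 8*x + 16

The characteristic polynomial is χ_A(x) = (x + 4)^4, so the eigenvalues are known. The minimal polynomial is
  m_A(x) = Π_λ (x − λ)^{k_λ}
where k_λ is the size of the *largest* Jordan block for λ (equivalently, the smallest k with (A − λI)^k v = 0 for every generalised eigenvector v of λ).

  λ = -4: largest Jordan block has size 2, contributing (x + 4)^2

So m_A(x) = (x + 4)^2 = x^2 + 8*x + 16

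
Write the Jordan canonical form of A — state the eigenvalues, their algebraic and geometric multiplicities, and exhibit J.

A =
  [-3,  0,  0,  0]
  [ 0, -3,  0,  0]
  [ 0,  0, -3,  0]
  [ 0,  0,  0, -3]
J_1(-3) ⊕ J_1(-3) ⊕ J_1(-3) ⊕ J_1(-3)

The characteristic polynomial is
  det(x·I − A) = x^4 + 12*x^3 + 54*x^2 + 108*x + 81 = (x + 3)^4

Eigenvalues and multiplicities (the geometric multiplicity of λ is n − rank(A − λI), which equals the number of Jordan blocks for λ):
  λ = -3: algebraic multiplicity = 4, geometric multiplicity = 4

Determining the block sizes for each eigenvalue:
  λ = -3: gm = am = 4, so every block has size 1 → block sizes [1, 1, 1, 1]

Assembling the blocks gives a Jordan form
J =
  [-3,  0,  0,  0]
  [ 0, -3,  0,  0]
  [ 0,  0, -3,  0]
  [ 0,  0,  0, -3]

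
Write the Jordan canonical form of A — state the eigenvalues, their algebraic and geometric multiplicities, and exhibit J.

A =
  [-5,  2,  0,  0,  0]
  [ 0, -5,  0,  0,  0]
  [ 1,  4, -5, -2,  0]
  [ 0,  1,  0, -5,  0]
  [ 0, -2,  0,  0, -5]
J_2(-5) ⊕ J_2(-5) ⊕ J_1(-5)

The characteristic polynomial is
  det(x·I − A) = x^5 + 25*x^4 + 250*x^3 + 1250*x^2 + 3125*x + 3125 = (x + 5)^5

Eigenvalues and multiplicities (the geometric multiplicity of λ is n − rank(A − λI), which equals the number of Jordan blocks for λ):
  λ = -5: algebraic multiplicity = 5, geometric multiplicity = 3

Determining the block sizes for each eigenvalue:
  λ = -5: with am = 5 and gm = 3, the partition is not yet determined (e.g. several partitions of 5 into 3 parts exist). Let N = A − (-5)·I. Computing rank(N^1) = 2, rank(N^2) = 0; the number of blocks of size ≥ j is rank(N^{j−1}) − rank(N^j), giving [3, 2]. So we have 2 block(s) of size 2, 1 block(s) of size 1 → block sizes [2, 2, 1]

Assembling the blocks gives a Jordan form
J =
  [-5,  1,  0,  0,  0]
  [ 0, -5,  0,  0,  0]
  [ 0,  0, -5,  1,  0]
  [ 0,  0,  0, -5,  0]
  [ 0,  0,  0,  0, -5]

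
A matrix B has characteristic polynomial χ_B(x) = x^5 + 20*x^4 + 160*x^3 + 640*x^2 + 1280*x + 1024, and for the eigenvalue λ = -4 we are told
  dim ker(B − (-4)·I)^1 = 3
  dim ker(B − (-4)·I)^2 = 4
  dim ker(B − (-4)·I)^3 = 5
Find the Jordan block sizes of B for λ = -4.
Block sizes for λ = -4: [3, 1, 1]

From the dimensions of kernels of powers, the number of Jordan blocks of size at least j is d_j − d_{j−1} where d_j = dim ker(N^j) (with d_0 = 0). Computing the differences gives [3, 1, 1].
The number of blocks of size exactly k is (#blocks of size ≥ k) − (#blocks of size ≥ k + 1), so the partition is: 2 block(s) of size 1, 1 block(s) of size 3.
In nonincreasing order the block sizes are [3, 1, 1].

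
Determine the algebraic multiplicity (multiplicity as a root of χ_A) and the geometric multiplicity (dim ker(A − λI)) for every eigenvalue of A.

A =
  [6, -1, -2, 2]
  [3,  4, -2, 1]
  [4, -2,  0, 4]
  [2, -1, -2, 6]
λ = 4: alg = 4, geom = 2

Step 1 — factor the characteristic polynomial to read off the algebraic multiplicities:
  χ_A(x) = (x - 4)^4

Step 2 — compute geometric multiplicities via the rank-nullity identity g(λ) = n − rank(A − λI):
  rank(A − (4)·I) = 2, so dim ker(A − (4)·I) = n − 2 = 2

Summary:
  λ = 4: algebraic multiplicity = 4, geometric multiplicity = 2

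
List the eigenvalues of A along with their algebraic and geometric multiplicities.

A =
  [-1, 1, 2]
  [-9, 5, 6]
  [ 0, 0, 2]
λ = 2: alg = 3, geom = 2

Step 1 — factor the characteristic polynomial to read off the algebraic multiplicities:
  χ_A(x) = (x - 2)^3

Step 2 — compute geometric multiplicities via the rank-nullity identity g(λ) = n − rank(A − λI):
  rank(A − (2)·I) = 1, so dim ker(A − (2)·I) = n − 1 = 2

Summary:
  λ = 2: algebraic multiplicity = 3, geometric multiplicity = 2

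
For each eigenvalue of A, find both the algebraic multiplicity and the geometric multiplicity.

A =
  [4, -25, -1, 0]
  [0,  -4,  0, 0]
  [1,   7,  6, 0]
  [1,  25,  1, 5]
λ = -4: alg = 1, geom = 1; λ = 5: alg = 3, geom = 2

Step 1 — factor the characteristic polynomial to read off the algebraic multiplicities:
  χ_A(x) = (x - 5)^3*(x + 4)

Step 2 — compute geometric multiplicities via the rank-nullity identity g(λ) = n − rank(A − λI):
  rank(A − (-4)·I) = 3, so dim ker(A − (-4)·I) = n − 3 = 1
  rank(A − (5)·I) = 2, so dim ker(A − (5)·I) = n − 2 = 2

Summary:
  λ = -4: algebraic multiplicity = 1, geometric multiplicity = 1
  λ = 5: algebraic multiplicity = 3, geometric multiplicity = 2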